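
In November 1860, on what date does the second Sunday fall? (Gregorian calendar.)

November 1, 1860 is a Thursday.
The first Sunday is therefore November 4 (3 days later).
The second Sunday is 4 + 1×7 = November 11.

November 11, 1860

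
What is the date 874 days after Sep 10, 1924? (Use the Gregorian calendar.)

February 1, 1927

+365 (one year) → Sep 10, 1925 (509 left).
+365 (one year) → Sep 10, 1926 (144 left).
Sep has 30 days: +21 → Oct 1, 1926 (123 left).
Oct has 31 days: +31 → Nov 1, 1926 (92 left).
Nov has 30 days: +30 → Dec 1, 1926 (62 left).
Dec has 31 days: +31 → Jan 1, 1927 (31 left).
Jan has 31 days: +31 → Feb 1, 1927 (0 left).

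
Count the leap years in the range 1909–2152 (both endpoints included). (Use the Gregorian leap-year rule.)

60

Multiples of 4 in [1909,2152]: 61.
Of those, multiples of 100: 2 (not leap unless ÷400).
Multiples of 400: 1.
Leap years = 61 − 2 + 1 = 60.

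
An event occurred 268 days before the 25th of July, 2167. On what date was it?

October 30, 2166

−25 → Jun 30, 2167 (end of Jun, 30 days; 243 left).
−30 → May 31, 2167 (end of May, 31 days; 213 left).
−31 → Apr 30, 2167 (end of Apr, 30 days; 182 left).
−30 → Mar 31, 2167 (end of Mar, 31 days; 152 left).
−31 → Feb 28, 2167 (end of Feb, 28 days; 121 left).
−28 → Jan 31, 2167 (end of Jan, 31 days; 93 left).
−31 → Dec 31, 2166 (end of Dec, 31 days; 62 left).
−31 → Nov 30, 2166 (end of Nov, 30 days; 31 left).
−30 → Oct 31, 2166 (end of Oct, 31 days; 1 left).
−1 → Oct 30, 2166.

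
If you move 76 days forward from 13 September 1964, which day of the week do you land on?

First find the weekday of Sep 13, 1964. Doomsday rule: the anchor day for the 1900s is Wednesday. For year 64: 64÷12 = 5 r 4, and 4÷4 = 1, so 5+4+1 = 10.
Wednesday + 10 ≡ Saturday — that's 1964's doomsday.
In September the doomsday date is Sep 5.
Sep 13 is 8 days after Sep 5; 8 mod 7 = 1, so Saturday + 1 = Sunday.
76 mod 7 = 6, so 76 days after a Sunday is Sunday + 6 = Saturday.

Saturday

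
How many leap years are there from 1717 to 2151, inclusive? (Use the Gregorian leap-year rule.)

105

Multiples of 4 in [1717,2151]: 108.
Of those, multiples of 100: 4 (not leap unless ÷400).
Multiples of 400: 1.
Leap years = 108 − 4 + 1 = 105.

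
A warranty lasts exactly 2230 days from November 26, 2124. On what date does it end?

+365 (one year) → Nov 26, 2125 (1865 left).
+365 (one year) → Nov 26, 2126 (1500 left).
+365 (one year) → Nov 26, 2127 (1135 left).
+366 (one year; includes Feb 29, 2128) → Nov 26, 2128 (769 left).
+365 (one year) → Nov 26, 2129 (404 left).
+365 (one year) → Nov 26, 2130 (39 left).
Nov has 30 days: +5 → Dec 1, 2130 (34 left).
Dec has 31 days: +31 → Jan 1, 2131 (3 left).
+3 → Jan 4, 2131.

January 4, 2131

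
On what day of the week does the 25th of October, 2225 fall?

Doomsday rule: the anchor day for the 2200s is Friday. For year 25: 25÷12 = 2 r 1, and 1÷4 = 0, so 2+1+0 = 3.
Friday + 3 ≡ Monday — that's 2225's doomsday.
In October the doomsday date is Oct 10.
Oct 25 is 15 days after Oct 10; 15 mod 7 = 1, so Monday + 1 = Tuesday.

Tuesday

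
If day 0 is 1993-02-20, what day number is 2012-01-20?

Feb 20, 1993 → Feb 20, 1994: 365 days.
Feb 20, 1994 → Feb 20, 1995: 365 days.
Feb 20, 1995 → Feb 20, 1996: 365 days.
Feb 20, 1996 → Feb 20, 1997: 366 days (Feb 29, 1996 is in that span).
Feb 20, 1997 → Feb 20, 1998: 365 days.
Feb 20, 1998 → Feb 20, 1999: 365 days.
Feb 20, 1999 → Feb 20, 2000: 365 days.
Feb 20, 2000 → Feb 20, 2001: 366 days (Feb 29, 2000 is in that span).
Feb 20, 2001 → Feb 20, 2002: 365 days.
Feb 20, 2002 → Feb 20, 2003: 365 days.
Feb 20, 2003 → Feb 20, 2004: 365 days.
Feb 20, 2004 → Feb 20, 2005: 366 days (Feb 29, 2004 is in that span).
Feb 20, 2005 → Feb 20, 2006: 365 days.
Feb 20, 2006 → Feb 20, 2007: 365 days.
Feb 20, 2007 → Feb 20, 2008: 365 days.
Feb 20, 2008 → Feb 20, 2009: 366 days (Feb 29, 2008 is in that span).
Feb 20, 2009 → Feb 20, 2010: 365 days.
Feb 20, 2010 → Feb 20, 2011: 365 days.
Feb 20, 2011 → Mar 20, 2011: 28 days (February has 28).
Mar 20, 2011 → Apr 20, 2011: 31 days (March has 31).
Apr 20, 2011 → May 20, 2011: 30 days (April has 30).
May 20, 2011 → Jun 20, 2011: 31 days (May has 31).
Jun 20, 2011 → Jul 20, 2011: 30 days (June has 30).
Jul 20, 2011 → Aug 20, 2011: 31 days (July has 31).
Aug 20, 2011 → Sep 20, 2011: 31 days (August has 31).
Sep 20, 2011 → Oct 20, 2011: 30 days (September has 30).
Oct 20, 2011 → Nov 20, 2011: 31 days (October has 31).
Nov 20, 2011 → Dec 20, 2011: 30 days (November has 30).
Dec 20, 2011 → Jan 20, 2012: 31 days.
Total: 6908 days.

6908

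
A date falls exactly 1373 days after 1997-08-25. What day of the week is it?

Tuesday

First find the weekday of Aug 25, 1997. Doomsday rule: the anchor day for the 1900s is Wednesday. For year 97: 97÷12 = 8 r 1, and 1÷4 = 0, so 8+1+0 = 9.
Wednesday + 9 ≡ Friday — that's 1997's doomsday.
In August the doomsday date is Aug 8.
Aug 25 is 17 days after Aug 8; 17 mod 7 = 3, so Friday + 3 = Monday.
1373 mod 7 = 1, so 1373 days after a Monday is Monday + 1 = Tuesday.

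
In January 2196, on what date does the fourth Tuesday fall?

January 26, 2196

January 1, 2196 is a Friday.
The first Tuesday is therefore January 5 (4 days later).
The fourth Tuesday is 5 + 3×7 = January 26.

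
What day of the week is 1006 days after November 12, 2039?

Thursday

Nov 12, 2039 is a Saturday.
1006 mod 7 = 5, so 1006 days after a Saturday is Saturday + 5 = Thursday.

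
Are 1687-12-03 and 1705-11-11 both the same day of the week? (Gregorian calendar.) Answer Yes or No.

Yes

From Dec 3, 1687 to Nov 11, 1705 is 6552 days.
6552 mod 7 = 0, so they are the same weekday.
(Dec 3, 1687 is a Wednesday; Nov 11, 1705 is a Wednesday.)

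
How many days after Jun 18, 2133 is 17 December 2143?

3834

Jun 18, 2133 → Jun 18, 2134: 365 days.
Jun 18, 2134 → Jun 18, 2135: 365 days.
Jun 18, 2135 → Jun 18, 2136: 366 days (Feb 29, 2136 is in that span).
Jun 18, 2136 → Jun 18, 2137: 365 days.
Jun 18, 2137 → Jun 18, 2138: 365 days.
Jun 18, 2138 → Jun 18, 2139: 365 days.
Jun 18, 2139 → Jun 18, 2140: 366 days (Feb 29, 2140 is in that span).
Jun 18, 2140 → Jun 18, 2141: 365 days.
Jun 18, 2141 → Jun 18, 2142: 365 days.
Jun 18, 2142 → Jun 18, 2143: 365 days.
Jun 18, 2143 → Jul 18, 2143: 30 days (June has 30).
Jul 18, 2143 → Aug 18, 2143: 31 days (July has 31).
Aug 18, 2143 → Sep 18, 2143: 31 days (August has 31).
Sep 18, 2143 → Oct 18, 2143: 30 days (September has 30).
Oct 18, 2143 → Nov 18, 2143: 31 days (October has 31).
Nov 18, 2143 → Dec 17, 2143: 29 days.
Total: 3834 days.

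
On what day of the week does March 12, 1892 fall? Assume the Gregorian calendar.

January 1, 1892 is a Friday.
Jan 1, 1892 → Feb 1, 1892: 31 days (January has 31).
Feb 1, 1892 → Mar 1, 1892: 29 days (February has 29).
Mar 1, 1892 → Mar 12, 1892: 11 days.
Total: 71 days.
71 mod 7 = 1, so Friday + 1 = Saturday.

Saturday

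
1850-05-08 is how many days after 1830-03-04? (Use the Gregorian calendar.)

Mar 4, 1830 → Mar 4, 1831: 365 days.
Mar 4, 1831 → Mar 4, 1832: 366 days (Feb 29, 1832 is in that span).
Mar 4, 1832 → Mar 4, 1833: 365 days.
Mar 4, 1833 → Mar 4, 1834: 365 days.
Mar 4, 1834 → Mar 4, 1835: 365 days.
Mar 4, 1835 → Mar 4, 1836: 366 days (Feb 29, 1836 is in that span).
Mar 4, 1836 → Mar 4, 1837: 365 days.
Mar 4, 1837 → Mar 4, 1838: 365 days.
Mar 4, 1838 → Mar 4, 1839: 365 days.
Mar 4, 1839 → Mar 4, 1840: 366 days (Feb 29, 1840 is in that span).
Mar 4, 1840 → Mar 4, 1841: 365 days.
Mar 4, 1841 → Mar 4, 1842: 365 days.
Mar 4, 1842 → Mar 4, 1843: 365 days.
Mar 4, 1843 → Mar 4, 1844: 366 days (Feb 29, 1844 is in that span).
Mar 4, 1844 → Mar 4, 1845: 365 days.
Mar 4, 1845 → Mar 4, 1846: 365 days.
Mar 4, 1846 → Mar 4, 1847: 365 days.
Mar 4, 1847 → Mar 4, 1848: 366 days (Feb 29, 1848 is in that span).
Mar 4, 1848 → Mar 4, 1849: 365 days.
Mar 4, 1849 → Mar 4, 1850: 365 days.
Mar 4, 1850 → Apr 4, 1850: 31 days (March has 31).
Apr 4, 1850 → May 4, 1850: 30 days (April has 30).
May 4, 1850 → May 8, 1850: 4 days.
Total: 7370 days.

7370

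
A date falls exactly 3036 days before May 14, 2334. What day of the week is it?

Wednesday

First find the weekday of May 14, 2334. Doomsday rule: the anchor day for the 2300s is Wednesday. For year 34: 34÷12 = 2 r 10, and 10÷4 = 2, so 2+10+2 = 14.
Wednesday + 14 ≡ Wednesday — that's 2334's doomsday.
In May the doomsday date is May 9.
May 14 is 5 days after May 9; 5 mod 7 = 5, so Wednesday + 5 = Monday.
3036 mod 7 = 5, so 3036 days before a Monday is Monday − 5 = Wednesday.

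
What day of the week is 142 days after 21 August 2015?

Sunday

First find the weekday of Aug 21, 2015. Doomsday rule: the anchor day for the 2000s is Tuesday. For year 15: 15÷12 = 1 r 3, and 3÷4 = 0, so 1+3+0 = 4.
Tuesday + 4 ≡ Saturday — that's 2015's doomsday.
In August the doomsday date is Aug 8.
Aug 21 is 13 days after Aug 8; 13 mod 7 = 6, so Saturday + 6 = Friday.
142 mod 7 = 2, so 142 days after a Friday is Friday + 2 = Sunday.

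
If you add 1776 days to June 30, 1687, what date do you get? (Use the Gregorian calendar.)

+366 (one year; includes Feb 29, 1688) → Jun 30, 1688 (1410 left).
+365 (one year) → Jun 30, 1689 (1045 left).
+365 (one year) → Jun 30, 1690 (680 left).
+365 (one year) → Jun 30, 1691 (315 left).
Jun has 30 days: +1 → Jul 1, 1691 (314 left).
Jul has 31 days: +31 → Aug 1, 1691 (283 left).
Aug has 31 days: +31 → Sep 1, 1691 (252 left).
Sep has 30 days: +30 → Oct 1, 1691 (222 left).
Oct has 31 days: +31 → Nov 1, 1691 (191 left).
Nov has 30 days: +30 → Dec 1, 1691 (161 left).
Dec has 31 days: +31 → Jan 1, 1692 (130 left).
Jan has 31 days: +31 → Feb 1, 1692 (99 left).
Feb has 29 days: +29 → Mar 1, 1692 (70 left).
Mar has 31 days: +31 → Apr 1, 1692 (39 left).
Apr has 30 days: +30 → May 1, 1692 (9 left).
+9 → May 10, 1692.

May 10, 1692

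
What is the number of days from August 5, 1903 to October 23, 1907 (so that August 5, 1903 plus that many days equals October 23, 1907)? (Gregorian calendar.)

Aug 5, 1903 → Aug 5, 1904: 366 days (Feb 29, 1904 is in that span).
Aug 5, 1904 → Aug 5, 1905: 365 days.
Aug 5, 1905 → Aug 5, 1906: 365 days.
Aug 5, 1906 → Aug 5, 1907: 365 days.
Aug 5, 1907 → Sep 5, 1907: 31 days (August has 31).
Sep 5, 1907 → Oct 5, 1907: 30 days (September has 30).
Oct 5, 1907 → Oct 23, 1907: 18 days.
Total: 1540 days.

1540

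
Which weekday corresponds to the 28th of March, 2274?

Doomsday rule: the anchor day for the 2200s is Friday. For year 74: 74÷12 = 6 r 2, and 2÷4 = 0, so 6+2+0 = 8.
Friday + 8 ≡ Saturday — that's 2274's doomsday.
In March the doomsday date is Mar 14.
Mar 28 is 14 days after Mar 14; 14 mod 7 = 0, so Saturday + 0 = Saturday.

Saturday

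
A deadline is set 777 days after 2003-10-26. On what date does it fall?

December 11, 2005

+366 (one year; includes Feb 29, 2004) → Oct 26, 2004 (411 left).
+365 (one year) → Oct 26, 2005 (46 left).
Oct has 31 days: +6 → Nov 1, 2005 (40 left).
Nov has 30 days: +30 → Dec 1, 2005 (10 left).
+10 → Dec 11, 2005.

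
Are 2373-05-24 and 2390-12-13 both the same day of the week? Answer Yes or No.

Yes

From May 24, 2373 to Dec 13, 2390 is 6412 days.
6412 mod 7 = 0, so they are the same weekday.
(May 24, 2373 is a Thursday; Dec 13, 2390 is a Thursday.)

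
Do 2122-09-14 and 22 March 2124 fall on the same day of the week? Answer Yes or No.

From Sep 14, 2122 to Mar 22, 2124 is 555 days.
555 mod 7 = 2, so they are different weekdays.
(Sep 14, 2122 is a Monday; Mar 22, 2124 is a Wednesday.)

No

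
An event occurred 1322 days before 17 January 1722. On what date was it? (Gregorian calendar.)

−365 (one year) → Jan 17, 1721 (957 left).
−366 (one year; includes Feb 29, 1720) → Jan 17, 1720 (591 left).
−365 (one year) → Jan 17, 1719 (226 left).
−17 → Dec 31, 1718 (end of Dec, 31 days; 209 left).
−31 → Nov 30, 1718 (end of Nov, 30 days; 178 left).
−30 → Oct 31, 1718 (end of Oct, 31 days; 148 left).
−31 → Sep 30, 1718 (end of Sep, 30 days; 117 left).
−30 → Aug 31, 1718 (end of Aug, 31 days; 87 left).
−31 → Jul 31, 1718 (end of Jul, 31 days; 56 left).
−31 → Jun 30, 1718 (end of Jun, 30 days; 25 left).
−25 → Jun 5, 1718.

June 5, 1718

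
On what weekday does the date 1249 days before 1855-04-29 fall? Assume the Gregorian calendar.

Thursday

First find the weekday of Apr 29, 1855. Doomsday rule: the anchor day for the 1800s is Friday. For year 55: 55÷12 = 4 r 7, and 7÷4 = 1, so 4+7+1 = 12.
Friday + 12 ≡ Wednesday — that's 1855's doomsday.
In April the doomsday date is Apr 4.
Apr 29 is 25 days after Apr 4; 25 mod 7 = 4, so Wednesday + 4 = Sunday.
1249 mod 7 = 3, so 1249 days before a Sunday is Sunday − 3 = Thursday.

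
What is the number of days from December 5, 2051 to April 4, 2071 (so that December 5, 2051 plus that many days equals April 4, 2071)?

7060

Dec 5, 2051 → Dec 5, 2052: 366 days (Feb 29, 2052 is in that span).
Dec 5, 2052 → Dec 5, 2053: 365 days.
Dec 5, 2053 → Dec 5, 2054: 365 days.
Dec 5, 2054 → Dec 5, 2055: 365 days.
Dec 5, 2055 → Dec 5, 2056: 366 days (Feb 29, 2056 is in that span).
Dec 5, 2056 → Dec 5, 2057: 365 days.
Dec 5, 2057 → Dec 5, 2058: 365 days.
Dec 5, 2058 → Dec 5, 2059: 365 days.
Dec 5, 2059 → Dec 5, 2060: 366 days (Feb 29, 2060 is in that span).
Dec 5, 2060 → Dec 5, 2061: 365 days.
Dec 5, 2061 → Dec 5, 2062: 365 days.
Dec 5, 2062 → Dec 5, 2063: 365 days.
Dec 5, 2063 → Dec 5, 2064: 366 days (Feb 29, 2064 is in that span).
Dec 5, 2064 → Dec 5, 2065: 365 days.
Dec 5, 2065 → Dec 5, 2066: 365 days.
Dec 5, 2066 → Dec 5, 2067: 365 days.
Dec 5, 2067 → Dec 5, 2068: 366 days (Feb 29, 2068 is in that span).
Dec 5, 2068 → Dec 5, 2069: 365 days.
Dec 5, 2069 → Dec 5, 2070: 365 days.
Dec 5, 2070 → Jan 5, 2071: 31 days (December has 31).
Jan 5, 2071 → Feb 5, 2071: 31 days (January has 31).
Feb 5, 2071 → Mar 5, 2071: 28 days (February has 28).
Mar 5, 2071 → Apr 4, 2071: 30 days.
Total: 7060 days.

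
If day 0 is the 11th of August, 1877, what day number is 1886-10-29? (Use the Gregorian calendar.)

Aug 11, 1877 → Aug 11, 1878: 365 days.
Aug 11, 1878 → Aug 11, 1879: 365 days.
Aug 11, 1879 → Aug 11, 1880: 366 days (Feb 29, 1880 is in that span).
Aug 11, 1880 → Aug 11, 1881: 365 days.
Aug 11, 1881 → Aug 11, 1882: 365 days.
Aug 11, 1882 → Aug 11, 1883: 365 days.
Aug 11, 1883 → Aug 11, 1884: 366 days (Feb 29, 1884 is in that span).
Aug 11, 1884 → Aug 11, 1885: 365 days.
Aug 11, 1885 → Aug 11, 1886: 365 days.
Aug 11, 1886 → Sep 11, 1886: 31 days (August has 31).
Sep 11, 1886 → Oct 11, 1886: 30 days (September has 30).
Oct 11, 1886 → Oct 29, 1886: 18 days.
Total: 3366 days.

3366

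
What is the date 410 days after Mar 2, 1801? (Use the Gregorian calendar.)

+365 (one year) → Mar 2, 1802 (45 left).
Mar has 31 days: +30 → Apr 1, 1802 (15 left).
+15 → Apr 16, 1802.

April 16, 1802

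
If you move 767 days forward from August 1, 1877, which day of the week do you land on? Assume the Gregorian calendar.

First find the weekday of Aug 1, 1877. Doomsday rule: the anchor day for the 1800s is Friday. For year 77: 77÷12 = 6 r 5, and 5÷4 = 1, so 6+5+1 = 12.
Friday + 12 ≡ Wednesday — that's 1877's doomsday.
In August the doomsday date is Aug 8.
Aug 1 is 7 days before Aug 8; 7 mod 7 = 0, so Wednesday − 0 = Wednesday.
767 mod 7 = 4, so 767 days after a Wednesday is Wednesday + 4 = Sunday.

Sunday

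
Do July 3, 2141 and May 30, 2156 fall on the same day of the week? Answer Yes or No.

From Jul 3, 2141 to May 30, 2156 is 5445 days.
5445 mod 7 = 6, so they are different weekdays.
(Jul 3, 2141 is a Monday; May 30, 2156 is a Sunday.)

No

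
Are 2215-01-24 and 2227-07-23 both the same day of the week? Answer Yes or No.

No

From Jan 24, 2215 to Jul 23, 2227 is 4563 days.
4563 mod 7 = 6, so they are different weekdays.
(Jan 24, 2215 is a Tuesday; Jul 23, 2227 is a Monday.)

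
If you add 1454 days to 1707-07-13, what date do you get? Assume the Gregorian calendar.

+366 (one year; includes Feb 29, 1708) → Jul 13, 1708 (1088 left).
+365 (one year) → Jul 13, 1709 (723 left).
+365 (one year) → Jul 13, 1710 (358 left).
Jul has 31 days: +19 → Aug 1, 1710 (339 left).
Aug has 31 days: +31 → Sep 1, 1710 (308 left).
Sep has 30 days: +30 → Oct 1, 1710 (278 left).
Oct has 31 days: +31 → Nov 1, 1710 (247 left).
Nov has 30 days: +30 → Dec 1, 1710 (217 left).
Dec has 31 days: +31 → Jan 1, 1711 (186 left).
Jan has 31 days: +31 → Feb 1, 1711 (155 left).
Feb has 28 days: +28 → Mar 1, 1711 (127 left).
Mar has 31 days: +31 → Apr 1, 1711 (96 left).
Apr has 30 days: +30 → May 1, 1711 (66 left).
May has 31 days: +31 → Jun 1, 1711 (35 left).
Jun has 30 days: +30 → Jul 1, 1711 (5 left).
+5 → Jul 6, 1711.

July 6, 1711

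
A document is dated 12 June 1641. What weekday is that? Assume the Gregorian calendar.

Wednesday

Doomsday rule: the anchor day for the 1600s is Tuesday. For year 41: 41÷12 = 3 r 5, and 5÷4 = 1, so 3+5+1 = 9.
Tuesday + 9 ≡ Thursday — that's 1641's doomsday.
In June the doomsday date is Jun 6.
Jun 12 is 6 days after Jun 6; 6 mod 7 = 6, so Thursday + 6 = Wednesday.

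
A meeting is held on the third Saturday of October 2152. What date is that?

October 1, 2152 is a Sunday.
The first Saturday is therefore October 7 (6 days later).
The third Saturday is 7 + 2×7 = October 21.

October 21, 2152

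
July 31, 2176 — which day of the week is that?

Wednesday

Doomsday rule: the anchor day for the 2100s is Sunday. For year 76: 76÷12 = 6 r 4, and 4÷4 = 1, so 6+4+1 = 11.
Sunday + 11 ≡ Thursday — that's 2176's doomsday.
In July the doomsday date is Jul 11.
Jul 31 is 20 days after Jul 11; 20 mod 7 = 6, so Thursday + 6 = Wednesday.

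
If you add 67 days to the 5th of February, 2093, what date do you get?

Feb has 28 days: +24 → Mar 1, 2093 (43 left).
Mar has 31 days: +31 → Apr 1, 2093 (12 left).
+12 → Apr 13, 2093.

April 13, 2093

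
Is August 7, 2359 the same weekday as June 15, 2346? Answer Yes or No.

No

From Jun 15, 2346 to Aug 7, 2359 is 4801 days.
4801 mod 7 = 6, so they are different weekdays.
(Jun 15, 2346 is a Saturday; Aug 7, 2359 is a Friday.)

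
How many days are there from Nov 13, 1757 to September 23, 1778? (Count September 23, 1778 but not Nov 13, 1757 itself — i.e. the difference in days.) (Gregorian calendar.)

Nov 13, 1757 → Nov 13, 1758: 365 days.
Nov 13, 1758 → Nov 13, 1759: 365 days.
Nov 13, 1759 → Nov 13, 1760: 366 days (Feb 29, 1760 is in that span).
Nov 13, 1760 → Nov 13, 1761: 365 days.
Nov 13, 1761 → Nov 13, 1762: 365 days.
Nov 13, 1762 → Nov 13, 1763: 365 days.
Nov 13, 1763 → Nov 13, 1764: 366 days (Feb 29, 1764 is in that span).
Nov 13, 1764 → Nov 13, 1765: 365 days.
Nov 13, 1765 → Nov 13, 1766: 365 days.
Nov 13, 1766 → Nov 13, 1767: 365 days.
Nov 13, 1767 → Nov 13, 1768: 366 days (Feb 29, 1768 is in that span).
Nov 13, 1768 → Nov 13, 1769: 365 days.
Nov 13, 1769 → Nov 13, 1770: 365 days.
Nov 13, 1770 → Nov 13, 1771: 365 days.
Nov 13, 1771 → Nov 13, 1772: 366 days (Feb 29, 1772 is in that span).
Nov 13, 1772 → Nov 13, 1773: 365 days.
Nov 13, 1773 → Nov 13, 1774: 365 days.
Nov 13, 1774 → Nov 13, 1775: 365 days.
Nov 13, 1775 → Nov 13, 1776: 366 days (Feb 29, 1776 is in that span).
Nov 13, 1776 → Nov 13, 1777: 365 days.
Nov 13, 1777 → Dec 13, 1777: 30 days (November has 30).
Dec 13, 1777 → Jan 13, 1778: 31 days (December has 31).
Jan 13, 1778 → Feb 13, 1778: 31 days (January has 31).
Feb 13, 1778 → Mar 13, 1778: 28 days (February has 28).
Mar 13, 1778 → Apr 13, 1778: 31 days (March has 31).
Apr 13, 1778 → May 13, 1778: 30 days (April has 30).
May 13, 1778 → Jun 13, 1778: 31 days (May has 31).
Jun 13, 1778 → Jul 13, 1778: 30 days (June has 30).
Jul 13, 1778 → Aug 13, 1778: 31 days (July has 31).
Aug 13, 1778 → Sep 13, 1778: 31 days (August has 31).
Sep 13, 1778 → Sep 23, 1778: 10 days.
Total: 7619 days.

7619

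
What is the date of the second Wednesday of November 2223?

November 1, 2223 is a Saturday.
The first Wednesday is therefore November 5 (4 days later).
The second Wednesday is 5 + 1×7 = November 12.

November 12, 2223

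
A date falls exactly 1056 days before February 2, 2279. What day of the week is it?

Feb 2, 2279 is a Sunday.
1056 mod 7 = 6, so 1056 days before a Sunday is Sunday − 6 = Monday.

Monday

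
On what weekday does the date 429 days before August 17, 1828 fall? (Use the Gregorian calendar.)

Friday

Aug 17, 1828 is a Sunday.
429 mod 7 = 2, so 429 days before a Sunday is Sunday − 2 = Friday.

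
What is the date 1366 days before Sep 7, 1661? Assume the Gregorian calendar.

December 11, 1657

−365 (one year) → Sep 7, 1660 (1001 left).
−366 (one year; includes Feb 29, 1660) → Sep 7, 1659 (635 left).
−365 (one year) → Sep 7, 1658 (270 left).
−7 → Aug 31, 1658 (end of Aug, 31 days; 263 left).
−31 → Jul 31, 1658 (end of Jul, 31 days; 232 left).
−31 → Jun 30, 1658 (end of Jun, 30 days; 201 left).
−30 → May 31, 1658 (end of May, 31 days; 171 left).
−31 → Apr 30, 1658 (end of Apr, 30 days; 140 left).
−30 → Mar 31, 1658 (end of Mar, 31 days; 110 left).
−31 → Feb 28, 1658 (end of Feb, 28 days; 79 left).
−28 → Jan 31, 1658 (end of Jan, 31 days; 51 left).
−31 → Dec 31, 1657 (end of Dec, 31 days; 20 left).
−20 → Dec 11, 1657.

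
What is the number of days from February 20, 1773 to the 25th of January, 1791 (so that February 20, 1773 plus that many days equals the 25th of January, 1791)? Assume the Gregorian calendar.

6548

Feb 20, 1773 → Feb 20, 1774: 365 days.
Feb 20, 1774 → Feb 20, 1775: 365 days.
Feb 20, 1775 → Feb 20, 1776: 365 days.
Feb 20, 1776 → Feb 20, 1777: 366 days (Feb 29, 1776 is in that span).
Feb 20, 1777 → Feb 20, 1778: 365 days.
Feb 20, 1778 → Feb 20, 1779: 365 days.
Feb 20, 1779 → Feb 20, 1780: 365 days.
Feb 20, 1780 → Feb 20, 1781: 366 days (Feb 29, 1780 is in that span).
Feb 20, 1781 → Feb 20, 1782: 365 days.
Feb 20, 1782 → Feb 20, 1783: 365 days.
Feb 20, 1783 → Feb 20, 1784: 365 days.
Feb 20, 1784 → Feb 20, 1785: 366 days (Feb 29, 1784 is in that span).
Feb 20, 1785 → Feb 20, 1786: 365 days.
Feb 20, 1786 → Feb 20, 1787: 365 days.
Feb 20, 1787 → Feb 20, 1788: 365 days.
Feb 20, 1788 → Feb 20, 1789: 366 days (Feb 29, 1788 is in that span).
Feb 20, 1789 → Feb 20, 1790: 365 days.
Feb 20, 1790 → Mar 20, 1790: 28 days (February has 28).
Mar 20, 1790 → Apr 20, 1790: 31 days (March has 31).
Apr 20, 1790 → May 20, 1790: 30 days (April has 30).
May 20, 1790 → Jun 20, 1790: 31 days (May has 31).
Jun 20, 1790 → Jul 20, 1790: 30 days (June has 30).
Jul 20, 1790 → Aug 20, 1790: 31 days (July has 31).
Aug 20, 1790 → Sep 20, 1790: 31 days (August has 31).
Sep 20, 1790 → Oct 20, 1790: 30 days (September has 30).
Oct 20, 1790 → Nov 20, 1790: 31 days (October has 31).
Nov 20, 1790 → Dec 20, 1790: 30 days (November has 30).
Dec 20, 1790 → Jan 20, 1791: 31 days (December has 31).
Jan 20, 1791 → Jan 25, 1791: 5 days.
Total: 6548 days.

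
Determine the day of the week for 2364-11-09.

Doomsday rule: the anchor day for the 2300s is Wednesday. For year 64: 64÷12 = 5 r 4, and 4÷4 = 1, so 5+4+1 = 10.
Wednesday + 10 ≡ Saturday — that's 2364's doomsday.
In November the doomsday date is Nov 7.
Nov 9 is 2 days after Nov 7; 2 mod 7 = 2, so Saturday + 2 = Monday.

Monday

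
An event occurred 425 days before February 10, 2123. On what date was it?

−365 (one year) → Feb 10, 2122 (60 left).
−10 → Jan 31, 2122 (end of Jan, 31 days; 50 left).
−31 → Dec 31, 2121 (end of Dec, 31 days; 19 left).
−19 → Dec 12, 2121.

December 12, 2121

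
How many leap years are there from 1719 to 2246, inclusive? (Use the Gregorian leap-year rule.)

128

Multiples of 4 in [1719,2246]: 132.
Of those, multiples of 100: 5 (not leap unless ÷400).
Multiples of 400: 1.
Leap years = 132 − 5 + 1 = 128.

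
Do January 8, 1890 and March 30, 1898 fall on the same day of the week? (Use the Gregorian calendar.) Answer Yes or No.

From Jan 8, 1890 to Mar 30, 1898 is 3003 days.
3003 mod 7 = 0, so they are the same weekday.
(Jan 8, 1890 is a Wednesday; Mar 30, 1898 is a Wednesday.)

Yes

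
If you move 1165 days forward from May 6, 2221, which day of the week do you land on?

Wednesday

First find the weekday of May 6, 2221. Doomsday rule: the anchor day for the 2200s is Friday. For year 21: 21÷12 = 1 r 9, and 9÷4 = 2, so 1+9+2 = 12.
Friday + 12 ≡ Wednesday — that's 2221's doomsday.
In May the doomsday date is May 9.
May 6 is 3 days before May 9; 3 mod 7 = 3, so Wednesday − 3 = Sunday.
1165 mod 7 = 3, so 1165 days after a Sunday is Sunday + 3 = Wednesday.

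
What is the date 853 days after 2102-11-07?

+365 (one year) → Nov 7, 2103 (488 left).
+366 (one year; includes Feb 29, 2104) → Nov 7, 2104 (122 left).
Nov has 30 days: +24 → Dec 1, 2104 (98 left).
Dec has 31 days: +31 → Jan 1, 2105 (67 left).
Jan has 31 days: +31 → Feb 1, 2105 (36 left).
Feb has 28 days: +28 → Mar 1, 2105 (8 left).
+8 → Mar 9, 2105.

March 9, 2105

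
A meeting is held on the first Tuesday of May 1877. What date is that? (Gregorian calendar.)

May 1, 1877

May 1, 1877 is a Tuesday.
The first Tuesday is therefore May 1 (same day).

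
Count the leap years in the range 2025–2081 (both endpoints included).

Multiples of 4 in [2025,2081]: 14.
Of those, multiples of 100: 0 (not leap unless ÷400).
Multiples of 400: 0.
Leap years = 14 − 0 + 0 = 14.

14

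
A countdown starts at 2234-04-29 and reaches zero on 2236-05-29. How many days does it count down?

761

Apr 29, 2234 → Apr 29, 2235: 365 days.
Apr 29, 2235 → May 29, 2235: 30 days (April has 30).
May 29, 2235 → Jun 29, 2235: 31 days (May has 31).
Jun 29, 2235 → Jul 29, 2235: 30 days (June has 30).
Jul 29, 2235 → Aug 29, 2235: 31 days (July has 31).
Aug 29, 2235 → Sep 29, 2235: 31 days (August has 31).
Sep 29, 2235 → Oct 29, 2235: 30 days (September has 30).
Oct 29, 2235 → Nov 29, 2235: 31 days (October has 31).
Nov 29, 2235 → Dec 29, 2235: 30 days (November has 30).
Dec 29, 2235 → Jan 29, 2236: 31 days (December has 31).
Jan 29, 2236 → Feb 29, 2236: 31 days (January has 31).
Feb 29, 2236 → Mar 29, 2236: 29 days (February has 29).
Mar 29, 2236 → Apr 29, 2236: 31 days (March has 31).
Apr 29, 2236 → May 29, 2236: 30 days.
Total: 761 days.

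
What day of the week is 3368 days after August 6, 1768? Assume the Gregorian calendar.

Aug 6, 1768 is a Saturday.
3368 mod 7 = 1, so 3368 days after a Saturday is Saturday + 1 = Sunday.

Sunday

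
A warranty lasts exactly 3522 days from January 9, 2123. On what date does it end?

+365 (one year) → Jan 9, 2124 (3157 left).
+366 (one year; includes Feb 29, 2124) → Jan 9, 2125 (2791 left).
+365 (one year) → Jan 9, 2126 (2426 left).
+365 (one year) → Jan 9, 2127 (2061 left).
+365 (one year) → Jan 9, 2128 (1696 left).
+366 (one year; includes Feb 29, 2128) → Jan 9, 2129 (1330 left).
+365 (one year) → Jan 9, 2130 (965 left).
+365 (one year) → Jan 9, 2131 (600 left).
+365 (one year) → Jan 9, 2132 (235 left).
Jan has 31 days: +23 → Feb 1, 2132 (212 left).
Feb has 29 days: +29 → Mar 1, 2132 (183 left).
Mar has 31 days: +31 → Apr 1, 2132 (152 left).
Apr has 30 days: +30 → May 1, 2132 (122 left).
May has 31 days: +31 → Jun 1, 2132 (91 left).
Jun has 30 days: +30 → Jul 1, 2132 (61 left).
Jul has 31 days: +31 → Aug 1, 2132 (30 left).
+30 → Aug 31, 2132.

August 31, 2132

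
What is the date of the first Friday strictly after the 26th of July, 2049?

July 30, 2049

Jul 26, 2049 is a Monday.
From Monday to the next Friday is 4 days.
Jul 26, 2049 + 4 = Jul 30, 2049.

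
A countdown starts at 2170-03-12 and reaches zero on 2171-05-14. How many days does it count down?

Mar 12, 2170 → Mar 12, 2171: 365 days.
Mar 12, 2171 → Apr 12, 2171: 31 days (March has 31).
Apr 12, 2171 → May 12, 2171: 30 days (April has 30).
May 12, 2171 → May 14, 2171: 2 days.
Total: 428 days.

428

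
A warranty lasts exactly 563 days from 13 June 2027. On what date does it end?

+366 (one year; includes Feb 29, 2028) → Jun 13, 2028 (197 left).
Jun has 30 days: +18 → Jul 1, 2028 (179 left).
Jul has 31 days: +31 → Aug 1, 2028 (148 left).
Aug has 31 days: +31 → Sep 1, 2028 (117 left).
Sep has 30 days: +30 → Oct 1, 2028 (87 left).
Oct has 31 days: +31 → Nov 1, 2028 (56 left).
Nov has 30 days: +30 → Dec 1, 2028 (26 left).
+26 → Dec 27, 2028.

December 27, 2028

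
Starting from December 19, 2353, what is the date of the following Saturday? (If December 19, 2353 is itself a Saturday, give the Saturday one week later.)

December 26, 2353

Dec 19, 2353 is a Saturday.
From Saturday to the next Saturday is 7 days.
Dec 19, 2353 + 7 = Dec 26, 2353.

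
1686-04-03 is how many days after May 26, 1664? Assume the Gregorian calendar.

7982

May 26, 1664 → May 26, 1665: 365 days.
May 26, 1665 → May 26, 1666: 365 days.
May 26, 1666 → May 26, 1667: 365 days.
May 26, 1667 → May 26, 1668: 366 days (Feb 29, 1668 is in that span).
May 26, 1668 → May 26, 1669: 365 days.
May 26, 1669 → May 26, 1670: 365 days.
May 26, 1670 → May 26, 1671: 365 days.
May 26, 1671 → May 26, 1672: 366 days (Feb 29, 1672 is in that span).
May 26, 1672 → May 26, 1673: 365 days.
May 26, 1673 → May 26, 1674: 365 days.
May 26, 1674 → May 26, 1675: 365 days.
May 26, 1675 → May 26, 1676: 366 days (Feb 29, 1676 is in that span).
May 26, 1676 → May 26, 1677: 365 days.
May 26, 1677 → May 26, 1678: 365 days.
May 26, 1678 → May 26, 1679: 365 days.
May 26, 1679 → May 26, 1680: 366 days (Feb 29, 1680 is in that span).
May 26, 1680 → May 26, 1681: 365 days.
May 26, 1681 → May 26, 1682: 365 days.
May 26, 1682 → May 26, 1683: 365 days.
May 26, 1683 → May 26, 1684: 366 days (Feb 29, 1684 is in that span).
May 26, 1684 → May 26, 1685: 365 days.
May 26, 1685 → Jun 26, 1685: 31 days (May has 31).
Jun 26, 1685 → Jul 26, 1685: 30 days (June has 30).
Jul 26, 1685 → Aug 26, 1685: 31 days (July has 31).
Aug 26, 1685 → Sep 26, 1685: 31 days (August has 31).
Sep 26, 1685 → Oct 26, 1685: 30 days (September has 30).
Oct 26, 1685 → Nov 26, 1685: 31 days (October has 31).
Nov 26, 1685 → Dec 26, 1685: 30 days (November has 30).
Dec 26, 1685 → Jan 26, 1686: 31 days (December has 31).
Jan 26, 1686 → Feb 26, 1686: 31 days (January has 31).
Feb 26, 1686 → Mar 26, 1686: 28 days (February has 28).
Mar 26, 1686 → Apr 3, 1686: 8 days.
Total: 7982 days.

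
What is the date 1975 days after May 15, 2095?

+366 (one year; includes Feb 29, 2096) → May 15, 2096 (1609 left).
+365 (one year) → May 15, 2097 (1244 left).
+365 (one year) → May 15, 2098 (879 left).
+365 (one year) → May 15, 2099 (514 left).
+365 (one year) → May 15, 2100 (149 left).
May has 31 days: +17 → Jun 1, 2100 (132 left).
Jun has 30 days: +30 → Jul 1, 2100 (102 left).
Jul has 31 days: +31 → Aug 1, 2100 (71 left).
Aug has 31 days: +31 → Sep 1, 2100 (40 left).
Sep has 30 days: +30 → Oct 1, 2100 (10 left).
+10 → Oct 11, 2100.

October 11, 2100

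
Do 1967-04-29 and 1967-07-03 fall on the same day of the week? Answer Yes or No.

From Apr 29, 1967 to Jul 3, 1967 is 65 days.
65 mod 7 = 2, so they are different weekdays.
(Apr 29, 1967 is a Saturday; Jul 3, 1967 is a Monday.)

No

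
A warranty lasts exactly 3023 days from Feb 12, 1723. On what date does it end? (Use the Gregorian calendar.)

+365 (one year) → Feb 12, 1724 (2658 left).
+366 (one year; includes Feb 29, 1724) → Feb 12, 1725 (2292 left).
+365 (one year) → Feb 12, 1726 (1927 left).
+365 (one year) → Feb 12, 1727 (1562 left).
+365 (one year) → Feb 12, 1728 (1197 left).
+366 (one year; includes Feb 29, 1728) → Feb 12, 1729 (831 left).
+365 (one year) → Feb 12, 1730 (466 left).
+365 (one year) → Feb 12, 1731 (101 left).
Feb has 28 days: +17 → Mar 1, 1731 (84 left).
Mar has 31 days: +31 → Apr 1, 1731 (53 left).
Apr has 30 days: +30 → May 1, 1731 (23 left).
+23 → May 24, 1731.

May 24, 1731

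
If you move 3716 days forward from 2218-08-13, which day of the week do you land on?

First find the weekday of Aug 13, 2218. Doomsday rule: the anchor day for the 2200s is Friday. For year 18: 18÷12 = 1 r 6, and 6÷4 = 1, so 1+6+1 = 8.
Friday + 8 ≡ Saturday — that's 2218's doomsday.
In August the doomsday date is Aug 8.
Aug 13 is 5 days after Aug 8; 5 mod 7 = 5, so Saturday + 5 = Thursday.
3716 mod 7 = 6, so 3716 days after a Thursday is Thursday + 6 = Wednesday.

Wednesday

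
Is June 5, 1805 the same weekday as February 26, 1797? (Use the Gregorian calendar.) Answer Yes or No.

No

From Feb 26, 1797 to Jun 5, 1805 is 3020 days.
3020 mod 7 = 3, so they are different weekdays.
(Feb 26, 1797 is a Sunday; Jun 5, 1805 is a Wednesday.)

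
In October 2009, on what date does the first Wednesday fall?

October 7, 2009

October 1, 2009 is a Thursday.
The first Wednesday is therefore October 7 (6 days later).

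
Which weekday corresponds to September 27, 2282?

Wednesday

Doomsday rule: the anchor day for the 2200s is Friday. For year 82: 82÷12 = 6 r 10, and 10÷4 = 2, so 6+10+2 = 18.
Friday + 18 ≡ Tuesday — that's 2282's doomsday.
In September the doomsday date is Sep 5.
Sep 27 is 22 days after Sep 5; 22 mod 7 = 1, so Tuesday + 1 = Wednesday.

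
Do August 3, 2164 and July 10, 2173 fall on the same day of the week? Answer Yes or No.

No

From Aug 3, 2164 to Jul 10, 2173 is 3263 days.
3263 mod 7 = 1, so they are different weekdays.
(Aug 3, 2164 is a Friday; Jul 10, 2173 is a Saturday.)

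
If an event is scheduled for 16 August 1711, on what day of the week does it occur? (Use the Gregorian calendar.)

Doomsday rule: the anchor day for the 1700s is Sunday. For year 11: 11÷12 = 0 r 11, and 11÷4 = 2, so 0+11+2 = 13.
Sunday + 13 ≡ Saturday — that's 1711's doomsday.
In August the doomsday date is Aug 8.
Aug 16 is 8 days after Aug 8; 8 mod 7 = 1, so Saturday + 1 = Sunday.

Sunday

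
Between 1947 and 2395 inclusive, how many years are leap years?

Multiples of 4 in [1947,2395]: 112.
Of those, multiples of 100: 4 (not leap unless ÷400).
Multiples of 400: 1.
Leap years = 112 − 4 + 1 = 109.

109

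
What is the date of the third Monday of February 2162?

February 15, 2162

February 1, 2162 is a Monday.
The first Monday is therefore February 1 (same day).
The third Monday is 1 + 2×7 = February 15.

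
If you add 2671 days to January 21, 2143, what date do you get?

May 15, 2150

+365 (one year) → Jan 21, 2144 (2306 left).
+366 (one year; includes Feb 29, 2144) → Jan 21, 2145 (1940 left).
+365 (one year) → Jan 21, 2146 (1575 left).
+365 (one year) → Jan 21, 2147 (1210 left).
+365 (one year) → Jan 21, 2148 (845 left).
+366 (one year; includes Feb 29, 2148) → Jan 21, 2149 (479 left).
+365 (one year) → Jan 21, 2150 (114 left).
Jan has 31 days: +11 → Feb 1, 2150 (103 left).
Feb has 28 days: +28 → Mar 1, 2150 (75 left).
Mar has 31 days: +31 → Apr 1, 2150 (44 left).
Apr has 30 days: +30 → May 1, 2150 (14 left).
+14 → May 15, 2150.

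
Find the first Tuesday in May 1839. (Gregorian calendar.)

May 7, 1839

May 1, 1839 is a Wednesday.
The first Tuesday is therefore May 7 (6 days later).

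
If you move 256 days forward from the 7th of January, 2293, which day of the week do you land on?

Jan 7, 2293 is a Saturday.
256 mod 7 = 4, so 256 days after a Saturday is Saturday + 4 = Wednesday.

Wednesday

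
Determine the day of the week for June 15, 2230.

Doomsday rule: the anchor day for the 2200s is Friday. For year 30: 30÷12 = 2 r 6, and 6÷4 = 1, so 2+6+1 = 9.
Friday + 9 ≡ Sunday — that's 2230's doomsday.
In June the doomsday date is Jun 6.
Jun 15 is 9 days after Jun 6; 9 mod 7 = 2, so Sunday + 2 = Tuesday.

Tuesday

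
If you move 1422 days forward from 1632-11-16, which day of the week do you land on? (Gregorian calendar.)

Wednesday

Nov 16, 1632 is a Tuesday.
1422 mod 7 = 1, so 1422 days after a Tuesday is Tuesday + 1 = Wednesday.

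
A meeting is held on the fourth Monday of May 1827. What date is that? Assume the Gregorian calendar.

May 1, 1827 is a Tuesday.
The first Monday is therefore May 7 (6 days later).
The fourth Monday is 7 + 3×7 = May 28.

May 28, 1827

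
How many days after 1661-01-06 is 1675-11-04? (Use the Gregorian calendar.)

5415

Jan 6, 1661 → Jan 6, 1662: 365 days.
Jan 6, 1662 → Jan 6, 1663: 365 days.
Jan 6, 1663 → Jan 6, 1664: 365 days.
Jan 6, 1664 → Jan 6, 1665: 366 days (Feb 29, 1664 is in that span).
Jan 6, 1665 → Jan 6, 1666: 365 days.
Jan 6, 1666 → Jan 6, 1667: 365 days.
Jan 6, 1667 → Jan 6, 1668: 365 days.
Jan 6, 1668 → Jan 6, 1669: 366 days (Feb 29, 1668 is in that span).
Jan 6, 1669 → Jan 6, 1670: 365 days.
Jan 6, 1670 → Jan 6, 1671: 365 days.
Jan 6, 1671 → Jan 6, 1672: 365 days.
Jan 6, 1672 → Jan 6, 1673: 366 days (Feb 29, 1672 is in that span).
Jan 6, 1673 → Jan 6, 1674: 365 days.
Jan 6, 1674 → Jan 6, 1675: 365 days.
Jan 6, 1675 → Feb 6, 1675: 31 days (January has 31).
Feb 6, 1675 → Mar 6, 1675: 28 days (February has 28).
Mar 6, 1675 → Apr 6, 1675: 31 days (March has 31).
Apr 6, 1675 → May 6, 1675: 30 days (April has 30).
May 6, 1675 → Jun 6, 1675: 31 days (May has 31).
Jun 6, 1675 → Jul 6, 1675: 30 days (June has 30).
Jul 6, 1675 → Aug 6, 1675: 31 days (July has 31).
Aug 6, 1675 → Sep 6, 1675: 31 days (August has 31).
Sep 6, 1675 → Oct 6, 1675: 30 days (September has 30).
Oct 6, 1675 → Nov 4, 1675: 29 days.
Total: 5415 days.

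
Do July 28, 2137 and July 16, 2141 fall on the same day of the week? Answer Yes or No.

From Jul 28, 2137 to Jul 16, 2141 is 1449 days.
1449 mod 7 = 0, so they are the same weekday.
(Jul 28, 2137 is a Sunday; Jul 16, 2141 is a Sunday.)

Yes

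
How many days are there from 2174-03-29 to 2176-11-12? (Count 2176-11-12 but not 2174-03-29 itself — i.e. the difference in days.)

959

Mar 29, 2174 → Mar 29, 2175: 365 days.
Mar 29, 2175 → Mar 29, 2176: 366 days (Feb 29, 2176 is in that span).
Mar 29, 2176 → Apr 29, 2176: 31 days (March has 31).
Apr 29, 2176 → May 29, 2176: 30 days (April has 30).
May 29, 2176 → Jun 29, 2176: 31 days (May has 31).
Jun 29, 2176 → Jul 29, 2176: 30 days (June has 30).
Jul 29, 2176 → Aug 29, 2176: 31 days (July has 31).
Aug 29, 2176 → Sep 29, 2176: 31 days (August has 31).
Sep 29, 2176 → Oct 29, 2176: 30 days (September has 30).
Oct 29, 2176 → Nov 12, 2176: 14 days.
Total: 959 days.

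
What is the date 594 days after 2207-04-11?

November 25, 2208

+366 (one year; includes Feb 29, 2208) → Apr 11, 2208 (228 left).
Apr has 30 days: +20 → May 1, 2208 (208 left).
May has 31 days: +31 → Jun 1, 2208 (177 left).
Jun has 30 days: +30 → Jul 1, 2208 (147 left).
Jul has 31 days: +31 → Aug 1, 2208 (116 left).
Aug has 31 days: +31 → Sep 1, 2208 (85 left).
Sep has 30 days: +30 → Oct 1, 2208 (55 left).
Oct has 31 days: +31 → Nov 1, 2208 (24 left).
+24 → Nov 25, 2208.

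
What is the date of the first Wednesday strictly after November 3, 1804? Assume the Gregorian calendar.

November 7, 1804

Nov 3, 1804 is a Saturday.
From Saturday to the next Wednesday is 4 days.
Nov 3, 1804 + 4 = Nov 7, 1804.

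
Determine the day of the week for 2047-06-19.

Wednesday

January 1, 2047 is a Tuesday.
Jan 1, 2047 → Feb 1, 2047: 31 days (January has 31).
Feb 1, 2047 → Mar 1, 2047: 28 days (February has 28).
Mar 1, 2047 → Apr 1, 2047: 31 days (March has 31).
Apr 1, 2047 → May 1, 2047: 30 days (April has 30).
May 1, 2047 → Jun 1, 2047: 31 days (May has 31).
Jun 1, 2047 → Jun 19, 2047: 18 days.
Total: 169 days.
169 mod 7 = 1, so Tuesday + 1 = Wednesday.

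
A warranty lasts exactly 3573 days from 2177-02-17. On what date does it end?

+365 (one year) → Feb 17, 2178 (3208 left).
+365 (one year) → Feb 17, 2179 (2843 left).
+365 (one year) → Feb 17, 2180 (2478 left).
+366 (one year; includes Feb 29, 2180) → Feb 17, 2181 (2112 left).
+365 (one year) → Feb 17, 2182 (1747 left).
+365 (one year) → Feb 17, 2183 (1382 left).
+365 (one year) → Feb 17, 2184 (1017 left).
+366 (one year; includes Feb 29, 2184) → Feb 17, 2185 (651 left).
+365 (one year) → Feb 17, 2186 (286 left).
Feb has 28 days: +12 → Mar 1, 2186 (274 left).
Mar has 31 days: +31 → Apr 1, 2186 (243 left).
Apr has 30 days: +30 → May 1, 2186 (213 left).
May has 31 days: +31 → Jun 1, 2186 (182 left).
Jun has 30 days: +30 → Jul 1, 2186 (152 left).
Jul has 31 days: +31 → Aug 1, 2186 (121 left).
Aug has 31 days: +31 → Sep 1, 2186 (90 left).
Sep has 30 days: +30 → Oct 1, 2186 (60 left).
Oct has 31 days: +31 → Nov 1, 2186 (29 left).
+29 → Nov 30, 2186.

November 30, 2186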